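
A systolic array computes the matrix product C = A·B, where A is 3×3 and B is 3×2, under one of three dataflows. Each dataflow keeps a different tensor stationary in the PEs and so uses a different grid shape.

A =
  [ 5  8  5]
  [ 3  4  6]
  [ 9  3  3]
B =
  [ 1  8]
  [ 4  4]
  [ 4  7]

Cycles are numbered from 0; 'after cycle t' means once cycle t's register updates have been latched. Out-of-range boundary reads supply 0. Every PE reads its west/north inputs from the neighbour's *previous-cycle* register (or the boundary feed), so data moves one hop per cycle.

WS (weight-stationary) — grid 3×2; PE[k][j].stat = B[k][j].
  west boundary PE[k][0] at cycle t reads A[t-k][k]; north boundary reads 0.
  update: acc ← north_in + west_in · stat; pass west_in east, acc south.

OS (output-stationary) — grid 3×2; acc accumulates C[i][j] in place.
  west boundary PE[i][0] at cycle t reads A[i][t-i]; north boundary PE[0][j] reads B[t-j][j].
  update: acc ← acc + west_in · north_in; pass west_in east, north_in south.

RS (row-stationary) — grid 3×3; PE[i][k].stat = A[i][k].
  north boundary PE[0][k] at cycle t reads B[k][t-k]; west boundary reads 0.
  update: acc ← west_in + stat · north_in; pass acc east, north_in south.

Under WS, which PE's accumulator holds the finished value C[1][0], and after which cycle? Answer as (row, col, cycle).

WS: C[1][0] accumulates in PE[2][0]:
  t=0 PE[2][0]: acc=0 h=0 v=0
  t=1 PE[2][0]: acc=0 h=0 v=0
  t=2 PE[2][0]: acc=57 h=5 v=57
  t=3 PE[2][0]: acc=43 h=6 v=43

(row, col, cycle) = (2, 0, 3)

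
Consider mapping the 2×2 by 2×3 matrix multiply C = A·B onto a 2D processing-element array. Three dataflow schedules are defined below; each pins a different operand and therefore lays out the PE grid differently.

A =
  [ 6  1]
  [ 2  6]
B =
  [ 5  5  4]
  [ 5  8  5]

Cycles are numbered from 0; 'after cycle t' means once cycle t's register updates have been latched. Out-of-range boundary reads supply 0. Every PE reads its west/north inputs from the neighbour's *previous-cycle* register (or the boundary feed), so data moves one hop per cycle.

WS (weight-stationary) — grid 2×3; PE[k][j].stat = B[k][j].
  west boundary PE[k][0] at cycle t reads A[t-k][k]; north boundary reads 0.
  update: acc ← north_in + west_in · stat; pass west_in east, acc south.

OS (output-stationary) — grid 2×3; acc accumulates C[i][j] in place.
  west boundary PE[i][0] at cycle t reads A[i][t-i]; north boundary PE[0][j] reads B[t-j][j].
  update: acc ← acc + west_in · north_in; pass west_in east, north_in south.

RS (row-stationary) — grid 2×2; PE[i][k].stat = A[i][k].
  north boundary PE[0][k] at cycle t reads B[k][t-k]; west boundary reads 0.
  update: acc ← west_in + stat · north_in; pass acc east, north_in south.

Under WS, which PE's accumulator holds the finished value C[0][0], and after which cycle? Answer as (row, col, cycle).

WS — PE[1][0] is where C[0][0] collects:
  @0  [1,0]  acc 0  |  →0  ↓0
  @1  [1,0]  acc 35  |  →1  ↓35

(row, col, cycle) = (1, 0, 1)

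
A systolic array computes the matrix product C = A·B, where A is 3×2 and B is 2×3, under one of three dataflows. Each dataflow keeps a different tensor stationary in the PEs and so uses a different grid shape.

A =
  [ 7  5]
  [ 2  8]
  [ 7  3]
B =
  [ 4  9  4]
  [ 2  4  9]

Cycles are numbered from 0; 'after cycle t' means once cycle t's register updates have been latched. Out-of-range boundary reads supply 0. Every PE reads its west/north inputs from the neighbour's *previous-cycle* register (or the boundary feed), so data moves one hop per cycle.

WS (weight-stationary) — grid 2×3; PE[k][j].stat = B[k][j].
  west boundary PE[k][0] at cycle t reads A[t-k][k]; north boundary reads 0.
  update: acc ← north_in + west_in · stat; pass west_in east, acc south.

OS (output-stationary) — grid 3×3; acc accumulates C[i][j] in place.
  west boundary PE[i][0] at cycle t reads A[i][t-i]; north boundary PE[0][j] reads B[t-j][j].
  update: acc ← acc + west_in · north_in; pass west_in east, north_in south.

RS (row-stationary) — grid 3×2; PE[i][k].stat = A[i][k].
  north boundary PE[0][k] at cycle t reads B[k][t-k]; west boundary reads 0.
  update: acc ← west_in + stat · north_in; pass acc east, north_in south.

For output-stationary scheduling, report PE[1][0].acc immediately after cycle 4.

PE[1][0].acc = 24

Tracing OS — 3×3 array, target PE[1][0]:
  [0] (0,0) acc=28 (h:7 v:4)
  [0] (1,0) acc=0 (h:0 v:0)
  [1] (0,0) acc=38 (h:5 v:2)
  [1] (1,0) acc=8 (h:2 v:4)
  [2] (0,0) acc=38 (h:0 v:0)
  [2] (1,0) acc=24 (h:8 v:2)
  [3] (0,0) acc=38 (h:0 v:0)
  [3] (1,0) acc=24 (h:0 v:0)
  [4] (0,0) acc=38 (h:0 v:0)
  [4] (1,0) acc=24 (h:0 v:0)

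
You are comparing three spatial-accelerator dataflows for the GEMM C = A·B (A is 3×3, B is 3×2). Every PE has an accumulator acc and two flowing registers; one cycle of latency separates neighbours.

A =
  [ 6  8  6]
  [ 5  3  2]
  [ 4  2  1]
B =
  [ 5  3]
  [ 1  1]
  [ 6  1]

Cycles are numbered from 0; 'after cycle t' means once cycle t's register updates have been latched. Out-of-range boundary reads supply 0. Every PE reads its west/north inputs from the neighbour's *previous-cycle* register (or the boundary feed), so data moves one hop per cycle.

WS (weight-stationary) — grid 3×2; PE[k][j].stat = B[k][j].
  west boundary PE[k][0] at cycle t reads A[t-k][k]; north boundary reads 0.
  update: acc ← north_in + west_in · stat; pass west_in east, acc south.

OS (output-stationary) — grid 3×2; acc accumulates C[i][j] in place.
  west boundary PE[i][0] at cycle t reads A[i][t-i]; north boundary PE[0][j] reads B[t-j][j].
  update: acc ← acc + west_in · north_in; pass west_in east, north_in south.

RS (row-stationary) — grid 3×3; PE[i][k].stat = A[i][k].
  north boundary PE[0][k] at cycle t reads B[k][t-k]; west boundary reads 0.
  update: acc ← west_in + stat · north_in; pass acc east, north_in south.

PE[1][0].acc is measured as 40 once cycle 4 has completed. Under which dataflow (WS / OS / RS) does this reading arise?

— WS: 3×2; PE[1][0] trace:
  0: (1,0).acc=0  regs=<0,0>
  1: (1,0).acc=38  regs=<8,38>
  2: (1,0).acc=28  regs=<3,28>
  3: (1,0).acc=22  regs=<2,22>
  4: (1,0).acc=0  regs=<0,0>
— OS: 3×2; PE[1][0] trace:
  0: (1,0).acc=0  regs=<0,0>
  1: (1,0).acc=25  regs=<5,5>
  2: (1,0).acc=28  regs=<3,1>
  3: (1,0).acc=40  regs=<2,6>
  4: (1,0).acc=40  regs=<0,0>
— RS: 3×3; PE[1][0] trace:
  0: (1,0).acc=0  regs=<0,0>
  1: (1,0).acc=25  regs=<25,5>
  2: (1,0).acc=15  regs=<15,3>
  3: (1,0).acc=0  regs=<0,0>
  4: (1,0).acc=0  regs=<0,0>

dataflow = OS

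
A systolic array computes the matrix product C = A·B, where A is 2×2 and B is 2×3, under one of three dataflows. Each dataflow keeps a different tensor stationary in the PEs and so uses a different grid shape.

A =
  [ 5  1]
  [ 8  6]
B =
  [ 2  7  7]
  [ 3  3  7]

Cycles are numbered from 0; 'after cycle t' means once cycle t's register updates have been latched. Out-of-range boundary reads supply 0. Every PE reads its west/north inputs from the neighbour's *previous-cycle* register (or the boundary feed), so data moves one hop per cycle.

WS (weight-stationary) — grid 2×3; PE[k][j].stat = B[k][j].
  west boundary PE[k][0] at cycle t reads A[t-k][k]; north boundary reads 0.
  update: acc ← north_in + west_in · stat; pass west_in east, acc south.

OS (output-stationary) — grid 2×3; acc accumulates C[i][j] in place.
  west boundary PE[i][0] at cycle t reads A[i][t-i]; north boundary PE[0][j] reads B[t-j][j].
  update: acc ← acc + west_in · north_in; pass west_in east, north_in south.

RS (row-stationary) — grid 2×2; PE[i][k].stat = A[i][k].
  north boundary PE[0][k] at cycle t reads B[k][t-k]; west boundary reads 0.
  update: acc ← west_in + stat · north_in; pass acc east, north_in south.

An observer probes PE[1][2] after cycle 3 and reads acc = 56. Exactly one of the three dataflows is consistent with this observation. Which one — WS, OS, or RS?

— WS: 2×3; PE[1][2] trace:
  after 0 — PE[1][2] acc=0, pass-E 0, pass-S 0
  after 1 — PE[1][2] acc=0, pass-E 0, pass-S 0
  after 2 — PE[1][2] acc=0, pass-E 0, pass-S 0
  after 3 — PE[1][2] acc=42, pass-E 1, pass-S 42
— OS: 2×3; PE[1][2] trace:
  after 0 — PE[1][2] acc=0, pass-E 0, pass-S 0
  after 1 — PE[1][2] acc=0, pass-E 0, pass-S 0
  after 2 — PE[1][2] acc=0, pass-E 0, pass-S 0
  after 3 — PE[1][2] acc=56, pass-E 8, pass-S 7
RS (2×2): PE[1][2] does not exist.

dataflow = OS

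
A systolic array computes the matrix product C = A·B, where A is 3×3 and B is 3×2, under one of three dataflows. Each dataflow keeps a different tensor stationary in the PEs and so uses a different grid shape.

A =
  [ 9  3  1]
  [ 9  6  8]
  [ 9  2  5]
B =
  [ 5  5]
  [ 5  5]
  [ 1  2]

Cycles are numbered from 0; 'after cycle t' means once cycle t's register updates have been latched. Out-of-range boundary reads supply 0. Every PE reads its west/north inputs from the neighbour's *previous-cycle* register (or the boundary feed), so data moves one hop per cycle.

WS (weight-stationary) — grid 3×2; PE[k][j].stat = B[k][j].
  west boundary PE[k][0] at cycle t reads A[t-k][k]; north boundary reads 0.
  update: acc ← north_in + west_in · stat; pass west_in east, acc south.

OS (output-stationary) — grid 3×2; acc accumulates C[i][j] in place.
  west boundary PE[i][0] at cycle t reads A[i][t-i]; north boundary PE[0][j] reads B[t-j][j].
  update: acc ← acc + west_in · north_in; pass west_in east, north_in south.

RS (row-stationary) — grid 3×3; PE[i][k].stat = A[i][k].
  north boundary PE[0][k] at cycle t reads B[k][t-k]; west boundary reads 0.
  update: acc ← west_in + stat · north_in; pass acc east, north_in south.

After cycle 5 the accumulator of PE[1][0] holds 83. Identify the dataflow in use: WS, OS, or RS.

dataflow = OS

— WS: 3×2; PE[1][0] trace:
  step 0 · PE1,0: acc=0; fwd→0 fwd↓0
  step 1 · PE1,0: acc=60; fwd→3 fwd↓60
  step 2 · PE1,0: acc=75; fwd→6 fwd↓75
  step 3 · PE1,0: acc=55; fwd→2 fwd↓55
  step 4 · PE1,0: acc=0; fwd→0 fwd↓0
  step 5 · PE1,0: acc=0; fwd→0 fwd↓0
— OS: 3×2; PE[1][0] trace:
  step 0 · PE1,0: acc=0; fwd→0 fwd↓0
  step 1 · PE1,0: acc=45; fwd→9 fwd↓5
  step 2 · PE1,0: acc=75; fwd→6 fwd↓5
  step 3 · PE1,0: acc=83; fwd→8 fwd↓1
  step 4 · PE1,0: acc=83; fwd→0 fwd↓0
  step 5 · PE1,0: acc=83; fwd→0 fwd↓0
— RS: 3×3; PE[1][0] trace:
  step 0 · PE1,0: acc=0; fwd→0 fwd↓0
  step 1 · PE1,0: acc=45; fwd→45 fwd↓5
  step 2 · PE1,0: acc=45; fwd→45 fwd↓5
  step 3 · PE1,0: acc=0; fwd→0 fwd↓0
  step 4 · PE1,0: acc=0; fwd→0 fwd↓0
  step 5 · PE1,0: acc=0; fwd→0 fwd↓0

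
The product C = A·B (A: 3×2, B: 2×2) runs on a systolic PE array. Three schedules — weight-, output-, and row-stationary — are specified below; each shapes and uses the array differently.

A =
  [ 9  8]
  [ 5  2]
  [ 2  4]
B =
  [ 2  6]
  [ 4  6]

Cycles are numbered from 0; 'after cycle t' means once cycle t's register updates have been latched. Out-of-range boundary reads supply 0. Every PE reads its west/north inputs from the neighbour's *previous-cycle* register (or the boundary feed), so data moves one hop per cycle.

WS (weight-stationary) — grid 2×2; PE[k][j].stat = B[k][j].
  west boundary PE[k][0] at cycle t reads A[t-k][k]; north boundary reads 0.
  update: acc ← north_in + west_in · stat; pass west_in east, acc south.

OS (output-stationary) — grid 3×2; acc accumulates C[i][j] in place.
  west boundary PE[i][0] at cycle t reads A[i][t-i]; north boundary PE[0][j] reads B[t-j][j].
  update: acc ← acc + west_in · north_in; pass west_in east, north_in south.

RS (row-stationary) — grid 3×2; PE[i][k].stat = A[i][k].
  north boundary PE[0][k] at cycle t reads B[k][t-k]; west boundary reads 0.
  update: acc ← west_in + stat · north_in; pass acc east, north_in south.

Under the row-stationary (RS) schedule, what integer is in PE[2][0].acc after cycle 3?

PE[2][0].acc = 12

Tracing RS — 3×2 array, target PE[2][0]:
  cycle 0: PE[1][0] → acc 0, east 0, south 0
  cycle 0: PE[2][0] → acc 0, east 0, south 0
  cycle 1: PE[1][0] → acc 10, east 10, south 2
  cycle 1: PE[2][0] → acc 0, east 0, south 0
  cycle 2: PE[1][0] → acc 30, east 30, south 6
  cycle 2: PE[2][0] → acc 4, east 4, south 2
  cycle 3: PE[1][0] → acc 0, east 0, south 0
  cycle 3: PE[2][0] → acc 12, east 12, south 6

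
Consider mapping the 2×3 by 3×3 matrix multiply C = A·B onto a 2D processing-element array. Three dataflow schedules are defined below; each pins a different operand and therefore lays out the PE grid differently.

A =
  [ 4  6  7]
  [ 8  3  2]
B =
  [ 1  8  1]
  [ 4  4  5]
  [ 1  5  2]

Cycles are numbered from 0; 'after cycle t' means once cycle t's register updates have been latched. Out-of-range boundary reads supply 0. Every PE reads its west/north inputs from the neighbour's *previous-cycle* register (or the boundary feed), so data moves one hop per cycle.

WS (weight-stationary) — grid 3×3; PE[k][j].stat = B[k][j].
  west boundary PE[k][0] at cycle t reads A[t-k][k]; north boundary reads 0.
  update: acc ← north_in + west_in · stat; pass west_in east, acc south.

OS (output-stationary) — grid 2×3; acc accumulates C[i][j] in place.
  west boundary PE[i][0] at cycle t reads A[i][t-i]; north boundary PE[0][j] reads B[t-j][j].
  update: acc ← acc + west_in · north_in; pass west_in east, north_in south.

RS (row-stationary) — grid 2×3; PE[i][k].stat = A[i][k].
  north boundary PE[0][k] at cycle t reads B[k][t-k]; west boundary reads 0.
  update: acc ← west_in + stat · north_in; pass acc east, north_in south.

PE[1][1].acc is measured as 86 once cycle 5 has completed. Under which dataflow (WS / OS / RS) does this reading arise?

dataflow = OS

WS [3×3] PE[1][1] across cycles:
  c0 r1c1: 0 / 0 / 0
  c1 r1c1: 0 / 0 / 0
  c2 r1c1: 56 / 6 / 56
  c3 r1c1: 76 / 3 / 76
  c4 r1c1: 0 / 0 / 0
  c5 r1c1: 0 / 0 / 0
OS [2×3] PE[1][1] across cycles:
  c0 r1c1: 0 / 0 / 0
  c1 r1c1: 0 / 0 / 0
  c2 r1c1: 64 / 8 / 8
  c3 r1c1: 76 / 3 / 4
  c4 r1c1: 86 / 2 / 5
  c5 r1c1: 86 / 0 / 0
RS [2×3] PE[1][1] across cycles:
  c0 r1c1: 0 / 0 / 0
  c1 r1c1: 0 / 0 / 0
  c2 r1c1: 20 / 20 / 4
  c3 r1c1: 76 / 76 / 4
  c4 r1c1: 23 / 23 / 5
  c5 r1c1: 0 / 0 / 0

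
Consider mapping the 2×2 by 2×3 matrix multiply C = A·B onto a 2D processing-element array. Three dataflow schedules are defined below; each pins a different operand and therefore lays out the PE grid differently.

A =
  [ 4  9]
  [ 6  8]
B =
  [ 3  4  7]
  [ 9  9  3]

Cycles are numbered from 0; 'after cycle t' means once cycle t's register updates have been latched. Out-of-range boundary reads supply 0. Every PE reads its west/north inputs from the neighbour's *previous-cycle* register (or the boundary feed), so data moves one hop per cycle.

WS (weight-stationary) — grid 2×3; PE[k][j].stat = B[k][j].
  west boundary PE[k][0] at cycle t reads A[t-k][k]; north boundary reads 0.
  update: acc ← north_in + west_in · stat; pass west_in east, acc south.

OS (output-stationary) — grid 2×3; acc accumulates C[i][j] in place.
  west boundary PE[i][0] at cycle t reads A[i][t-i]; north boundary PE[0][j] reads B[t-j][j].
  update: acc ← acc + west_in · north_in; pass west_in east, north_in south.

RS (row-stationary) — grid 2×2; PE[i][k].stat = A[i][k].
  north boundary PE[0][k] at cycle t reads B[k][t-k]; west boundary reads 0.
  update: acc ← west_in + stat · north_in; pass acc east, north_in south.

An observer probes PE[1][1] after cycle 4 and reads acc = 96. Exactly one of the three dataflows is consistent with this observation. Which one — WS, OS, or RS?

Under WS (2×3), PE[1][1]:
  step 0 · PE1,1: acc=0; fwd→0 fwd↓0
  step 1 · PE1,1: acc=0; fwd→0 fwd↓0
  step 2 · PE1,1: acc=97; fwd→9 fwd↓97
  step 3 · PE1,1: acc=96; fwd→8 fwd↓96
  step 4 · PE1,1: acc=0; fwd→0 fwd↓0
Under OS (2×3), PE[1][1]:
  step 0 · PE1,1: acc=0; fwd→0 fwd↓0
  step 1 · PE1,1: acc=0; fwd→0 fwd↓0
  step 2 · PE1,1: acc=24; fwd→6 fwd↓4
  step 3 · PE1,1: acc=96; fwd→8 fwd↓9
  step 4 · PE1,1: acc=96; fwd→0 fwd↓0
Under RS (2×2), PE[1][1]:
  step 0 · PE1,1: acc=0; fwd→0 fwd↓0
  step 1 · PE1,1: acc=0; fwd→0 fwd↓0
  step 2 · PE1,1: acc=90; fwd→90 fwd↓9
  step 3 · PE1,1: acc=96; fwd→96 fwd↓9
  step 4 · PE1,1: acc=66; fwd→66 fwd↓3

dataflow = OS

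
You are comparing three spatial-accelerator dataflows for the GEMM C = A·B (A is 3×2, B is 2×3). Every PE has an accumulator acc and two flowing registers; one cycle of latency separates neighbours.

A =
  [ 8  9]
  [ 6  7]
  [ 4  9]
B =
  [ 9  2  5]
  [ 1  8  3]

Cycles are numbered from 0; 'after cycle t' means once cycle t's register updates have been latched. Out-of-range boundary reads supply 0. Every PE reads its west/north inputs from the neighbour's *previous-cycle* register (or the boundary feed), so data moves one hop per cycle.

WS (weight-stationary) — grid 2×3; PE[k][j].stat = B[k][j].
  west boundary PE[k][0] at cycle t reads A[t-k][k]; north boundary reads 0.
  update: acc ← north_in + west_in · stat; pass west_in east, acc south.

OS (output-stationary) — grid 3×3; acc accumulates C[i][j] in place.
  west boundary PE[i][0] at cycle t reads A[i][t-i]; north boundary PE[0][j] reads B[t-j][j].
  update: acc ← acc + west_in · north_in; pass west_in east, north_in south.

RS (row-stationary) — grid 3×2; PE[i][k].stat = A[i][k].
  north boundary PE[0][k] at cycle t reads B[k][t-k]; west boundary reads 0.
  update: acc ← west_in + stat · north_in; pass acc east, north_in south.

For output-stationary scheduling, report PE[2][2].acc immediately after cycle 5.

OS (3×3). Following PE[2][2] plus its west/north inputs:
  step 0 · PE1,2: acc=0; fwd→0 fwd↓0
  step 0 · PE2,1: acc=0; fwd→0 fwd↓0
  step 0 · PE2,2: acc=0; fwd→0 fwd↓0
  step 1 · PE1,2: acc=0; fwd→0 fwd↓0
  step 1 · PE2,1: acc=0; fwd→0 fwd↓0
  step 1 · PE2,2: acc=0; fwd→0 fwd↓0
  step 2 · PE1,2: acc=0; fwd→0 fwd↓0
  step 2 · PE2,1: acc=0; fwd→0 fwd↓0
  step 2 · PE2,2: acc=0; fwd→0 fwd↓0
  step 3 · PE1,2: acc=30; fwd→6 fwd↓5
  step 3 · PE2,1: acc=8; fwd→4 fwd↓2
  step 3 · PE2,2: acc=0; fwd→0 fwd↓0
  step 4 · PE1,2: acc=51; fwd→7 fwd↓3
  step 4 · PE2,1: acc=80; fwd→9 fwd↓8
  step 4 · PE2,2: acc=20; fwd→4 fwd↓5
  step 5 · PE1,2: acc=51; fwd→0 fwd↓0
  step 5 · PE2,1: acc=80; fwd→0 fwd↓0
  step 5 · PE2,2: acc=47; fwd→9 fwd↓3

PE[2][2].acc = 47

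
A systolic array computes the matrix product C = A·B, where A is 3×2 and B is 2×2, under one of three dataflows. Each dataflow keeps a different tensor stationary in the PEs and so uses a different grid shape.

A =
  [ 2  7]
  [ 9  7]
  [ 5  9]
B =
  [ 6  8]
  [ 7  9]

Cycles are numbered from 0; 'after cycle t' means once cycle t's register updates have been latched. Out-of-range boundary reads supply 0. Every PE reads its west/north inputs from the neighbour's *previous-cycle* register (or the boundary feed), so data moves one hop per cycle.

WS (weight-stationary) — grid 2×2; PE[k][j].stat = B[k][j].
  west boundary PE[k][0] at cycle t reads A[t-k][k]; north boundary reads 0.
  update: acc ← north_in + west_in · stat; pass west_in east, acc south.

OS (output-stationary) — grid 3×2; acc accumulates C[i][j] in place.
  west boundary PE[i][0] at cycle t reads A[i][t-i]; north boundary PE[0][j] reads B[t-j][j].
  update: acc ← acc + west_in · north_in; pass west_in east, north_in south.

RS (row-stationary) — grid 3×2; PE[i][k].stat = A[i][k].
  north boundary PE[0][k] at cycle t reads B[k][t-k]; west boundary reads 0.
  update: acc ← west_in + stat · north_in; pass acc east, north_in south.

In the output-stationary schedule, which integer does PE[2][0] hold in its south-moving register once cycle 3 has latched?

OS on a 3×2 grid — tracing PE[2][0] and its feeders:
  after 0 — PE[1][0] acc=0, pass-E 0, pass-S 0
  after 0 — PE[2][0] acc=0, pass-E 0, pass-S 0
  after 1 — PE[1][0] acc=54, pass-E 9, pass-S 6
  after 1 — PE[2][0] acc=0, pass-E 0, pass-S 0
  after 2 — PE[1][0] acc=103, pass-E 7, pass-S 7
  after 2 — PE[2][0] acc=30, pass-E 5, pass-S 6
  after 3 — PE[1][0] acc=103, pass-E 0, pass-S 0
  after 3 — PE[2][0] acc=93, pass-E 9, pass-S 7

register = 7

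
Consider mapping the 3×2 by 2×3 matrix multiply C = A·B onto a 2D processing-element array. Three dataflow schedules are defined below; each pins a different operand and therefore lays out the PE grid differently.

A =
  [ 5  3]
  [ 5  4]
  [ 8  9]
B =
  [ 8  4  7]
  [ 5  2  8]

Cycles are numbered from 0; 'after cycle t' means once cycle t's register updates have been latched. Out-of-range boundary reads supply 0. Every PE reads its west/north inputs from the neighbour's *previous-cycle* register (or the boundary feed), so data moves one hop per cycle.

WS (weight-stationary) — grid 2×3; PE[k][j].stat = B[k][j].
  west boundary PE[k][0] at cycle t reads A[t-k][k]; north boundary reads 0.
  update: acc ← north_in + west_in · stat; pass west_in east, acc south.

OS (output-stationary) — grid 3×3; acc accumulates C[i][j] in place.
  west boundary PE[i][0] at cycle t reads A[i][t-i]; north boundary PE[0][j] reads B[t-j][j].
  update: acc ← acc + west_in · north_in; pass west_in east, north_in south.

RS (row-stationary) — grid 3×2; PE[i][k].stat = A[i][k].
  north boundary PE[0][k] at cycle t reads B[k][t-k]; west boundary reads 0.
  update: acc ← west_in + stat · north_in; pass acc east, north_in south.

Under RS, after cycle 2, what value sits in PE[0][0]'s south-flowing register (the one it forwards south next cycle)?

Tracing RS — 3×2 array, target PE[0][0]:
  0: (0,0).acc=40  regs=<40,8>
  1: (0,0).acc=20  regs=<20,4>
  2: (0,0).acc=35  regs=<35,7>

register = 7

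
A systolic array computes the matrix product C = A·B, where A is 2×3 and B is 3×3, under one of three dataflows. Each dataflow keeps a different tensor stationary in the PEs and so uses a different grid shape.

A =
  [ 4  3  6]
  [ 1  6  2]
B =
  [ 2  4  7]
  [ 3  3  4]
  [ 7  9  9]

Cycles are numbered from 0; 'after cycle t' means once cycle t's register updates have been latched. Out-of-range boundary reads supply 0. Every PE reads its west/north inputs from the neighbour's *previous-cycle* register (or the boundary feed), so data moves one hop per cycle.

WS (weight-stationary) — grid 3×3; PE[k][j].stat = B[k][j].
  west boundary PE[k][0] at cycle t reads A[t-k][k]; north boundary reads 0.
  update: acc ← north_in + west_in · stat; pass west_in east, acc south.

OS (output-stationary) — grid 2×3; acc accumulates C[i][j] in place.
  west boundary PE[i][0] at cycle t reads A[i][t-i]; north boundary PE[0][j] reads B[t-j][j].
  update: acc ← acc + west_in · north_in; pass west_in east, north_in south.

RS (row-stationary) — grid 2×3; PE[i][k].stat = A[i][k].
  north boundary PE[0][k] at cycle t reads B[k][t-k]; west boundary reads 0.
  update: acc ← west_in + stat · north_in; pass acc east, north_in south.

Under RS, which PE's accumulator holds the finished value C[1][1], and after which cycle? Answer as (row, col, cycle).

(row, col, cycle) = (1, 2, 4)

RS: C[1][1] accumulates in PE[1][2]:
  t=0 PE[1][2]: acc=0 h=0 v=0
  t=1 PE[1][2]: acc=0 h=0 v=0
  t=2 PE[1][2]: acc=0 h=0 v=0
  t=3 PE[1][2]: acc=34 h=34 v=7
  t=4 PE[1][2]: acc=40 h=40 v=9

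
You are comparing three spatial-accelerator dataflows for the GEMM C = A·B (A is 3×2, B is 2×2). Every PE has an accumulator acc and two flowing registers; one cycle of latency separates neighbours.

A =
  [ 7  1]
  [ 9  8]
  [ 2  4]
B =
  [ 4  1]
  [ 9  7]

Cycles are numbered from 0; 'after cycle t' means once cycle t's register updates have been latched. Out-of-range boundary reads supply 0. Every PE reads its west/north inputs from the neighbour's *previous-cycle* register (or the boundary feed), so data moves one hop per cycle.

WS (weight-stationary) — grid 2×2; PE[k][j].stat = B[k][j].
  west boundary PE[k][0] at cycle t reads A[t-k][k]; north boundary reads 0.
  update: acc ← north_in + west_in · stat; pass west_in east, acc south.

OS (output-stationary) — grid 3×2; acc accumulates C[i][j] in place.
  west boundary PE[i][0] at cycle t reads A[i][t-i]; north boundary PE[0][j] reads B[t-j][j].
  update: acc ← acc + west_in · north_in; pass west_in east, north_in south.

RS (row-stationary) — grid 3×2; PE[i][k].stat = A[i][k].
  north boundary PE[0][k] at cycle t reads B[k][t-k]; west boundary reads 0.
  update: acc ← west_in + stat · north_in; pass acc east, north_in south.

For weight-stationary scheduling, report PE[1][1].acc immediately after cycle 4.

PE[1][1].acc = 30

Tracing WS — 2×2 array, target PE[1][1]:
  @0  [0,1]  acc 0  |  →0  ↓0
  @0  [1,0]  acc 0  |  →0  ↓0
  @0  [1,1]  acc 0  |  →0  ↓0
  @1  [0,1]  acc 7  |  →7  ↓7
  @1  [1,0]  acc 37  |  →1  ↓37
  @1  [1,1]  acc 0  |  →0  ↓0
  @2  [0,1]  acc 9  |  →9  ↓9
  @2  [1,0]  acc 108  |  →8  ↓108
  @2  [1,1]  acc 14  |  →1  ↓14
  @3  [0,1]  acc 2  |  →2  ↓2
  @3  [1,0]  acc 44  |  →4  ↓44
  @3  [1,1]  acc 65  |  →8  ↓65
  @4  [0,1]  acc 0  |  →0  ↓0
  @4  [1,0]  acc 0  |  →0  ↓0
  @4  [1,1]  acc 30  |  →4  ↓30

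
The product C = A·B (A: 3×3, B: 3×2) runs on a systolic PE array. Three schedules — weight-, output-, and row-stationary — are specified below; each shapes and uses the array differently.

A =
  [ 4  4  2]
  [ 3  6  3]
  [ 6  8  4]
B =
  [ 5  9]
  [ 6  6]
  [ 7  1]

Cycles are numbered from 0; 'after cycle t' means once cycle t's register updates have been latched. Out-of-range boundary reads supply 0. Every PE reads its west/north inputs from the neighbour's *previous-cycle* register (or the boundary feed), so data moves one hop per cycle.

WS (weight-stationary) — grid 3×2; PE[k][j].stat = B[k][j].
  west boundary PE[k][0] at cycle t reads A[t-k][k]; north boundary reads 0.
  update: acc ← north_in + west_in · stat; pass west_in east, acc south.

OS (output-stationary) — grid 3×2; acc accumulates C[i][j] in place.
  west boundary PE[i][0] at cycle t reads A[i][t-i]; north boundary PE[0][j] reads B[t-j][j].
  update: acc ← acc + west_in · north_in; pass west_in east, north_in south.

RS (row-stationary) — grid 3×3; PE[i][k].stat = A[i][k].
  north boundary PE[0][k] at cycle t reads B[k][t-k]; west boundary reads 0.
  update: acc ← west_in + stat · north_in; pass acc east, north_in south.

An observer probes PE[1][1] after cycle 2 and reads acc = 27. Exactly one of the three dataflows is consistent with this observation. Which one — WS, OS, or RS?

WS [3×2] PE[1][1] across cycles:
  c0 r1c1: 0 / 0 / 0
  c1 r1c1: 0 / 0 / 0
  c2 r1c1: 60 / 4 / 60
OS [3×2] PE[1][1] across cycles:
  c0 r1c1: 0 / 0 / 0
  c1 r1c1: 0 / 0 / 0
  c2 r1c1: 27 / 3 / 9
RS [3×3] PE[1][1] across cycles:
  c0 r1c1: 0 / 0 / 0
  c1 r1c1: 0 / 0 / 0
  c2 r1c1: 51 / 51 / 6

dataflow = OS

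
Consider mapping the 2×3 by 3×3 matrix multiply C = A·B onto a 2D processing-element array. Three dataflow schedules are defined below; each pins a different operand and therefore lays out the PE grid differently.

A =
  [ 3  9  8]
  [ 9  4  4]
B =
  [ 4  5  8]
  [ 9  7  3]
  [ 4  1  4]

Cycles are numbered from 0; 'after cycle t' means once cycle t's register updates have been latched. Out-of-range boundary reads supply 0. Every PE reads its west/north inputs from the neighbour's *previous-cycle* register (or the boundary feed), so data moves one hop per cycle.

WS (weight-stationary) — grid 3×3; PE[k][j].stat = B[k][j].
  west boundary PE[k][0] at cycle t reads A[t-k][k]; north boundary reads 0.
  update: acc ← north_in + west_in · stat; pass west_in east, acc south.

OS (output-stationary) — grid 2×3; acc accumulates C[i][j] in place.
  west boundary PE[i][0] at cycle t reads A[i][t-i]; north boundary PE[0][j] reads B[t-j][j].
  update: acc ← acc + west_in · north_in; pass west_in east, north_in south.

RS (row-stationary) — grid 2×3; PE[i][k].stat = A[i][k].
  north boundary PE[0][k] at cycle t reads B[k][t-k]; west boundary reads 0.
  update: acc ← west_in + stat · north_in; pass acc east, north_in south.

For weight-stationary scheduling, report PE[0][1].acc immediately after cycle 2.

PE[0][1].acc = 45

WS 3×3: PE[0][1] cycle-by-cycle (with neighbour feeds):
  step 0 · PE0,0: acc=12; fwd→3 fwd↓12
  step 0 · PE0,1: acc=0; fwd→0 fwd↓0
  step 1 · PE0,0: acc=36; fwd→9 fwd↓36
  step 1 · PE0,1: acc=15; fwd→3 fwd↓15
  step 2 · PE0,0: acc=0; fwd→0 fwd↓0
  step 2 · PE0,1: acc=45; fwd→9 fwd↓45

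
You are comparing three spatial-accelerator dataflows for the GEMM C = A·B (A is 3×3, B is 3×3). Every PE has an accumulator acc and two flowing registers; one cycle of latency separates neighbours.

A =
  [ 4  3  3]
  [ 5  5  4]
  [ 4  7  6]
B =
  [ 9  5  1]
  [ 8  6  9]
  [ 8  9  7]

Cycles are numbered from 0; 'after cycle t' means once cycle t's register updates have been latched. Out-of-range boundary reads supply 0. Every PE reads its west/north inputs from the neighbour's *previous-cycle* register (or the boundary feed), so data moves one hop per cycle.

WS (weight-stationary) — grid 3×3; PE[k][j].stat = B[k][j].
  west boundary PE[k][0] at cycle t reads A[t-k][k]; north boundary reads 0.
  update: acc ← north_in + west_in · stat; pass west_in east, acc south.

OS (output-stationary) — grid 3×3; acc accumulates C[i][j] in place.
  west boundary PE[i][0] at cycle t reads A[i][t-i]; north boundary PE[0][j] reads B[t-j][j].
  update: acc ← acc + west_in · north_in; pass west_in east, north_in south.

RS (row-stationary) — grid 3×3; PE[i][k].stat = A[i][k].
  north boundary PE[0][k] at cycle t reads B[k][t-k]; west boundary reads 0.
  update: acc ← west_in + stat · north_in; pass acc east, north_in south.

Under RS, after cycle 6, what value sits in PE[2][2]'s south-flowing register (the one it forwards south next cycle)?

RS on a 3×3 grid — tracing PE[2][2] and its feeders:
  cycle 0: PE[1][2] → acc 0, east 0, south 0
  cycle 0: PE[2][1] → acc 0, east 0, south 0
  cycle 0: PE[2][2] → acc 0, east 0, south 0
  cycle 1: PE[1][2] → acc 0, east 0, south 0
  cycle 1: PE[2][1] → acc 0, east 0, south 0
  cycle 1: PE[2][2] → acc 0, east 0, south 0
  cycle 2: PE[1][2] → acc 0, east 0, south 0
  cycle 2: PE[2][1] → acc 0, east 0, south 0
  cycle 2: PE[2][2] → acc 0, east 0, south 0
  cycle 3: PE[1][2] → acc 117, east 117, south 8
  cycle 3: PE[2][1] → acc 92, east 92, south 8
  cycle 3: PE[2][2] → acc 0, east 0, south 0
  cycle 4: PE[1][2] → acc 91, east 91, south 9
  cycle 4: PE[2][1] → acc 62, east 62, south 6
  cycle 4: PE[2][2] → acc 140, east 140, south 8
  cycle 5: PE[1][2] → acc 78, east 78, south 7
  cycle 5: PE[2][1] → acc 67, east 67, south 9
  cycle 5: PE[2][2] → acc 116, east 116, south 9
  cycle 6: PE[1][2] → acc 0, east 0, south 0
  cycle 6: PE[2][1] → acc 0, east 0, south 0
  cycle 6: PE[2][2] → acc 109, east 109, south 7

register = 7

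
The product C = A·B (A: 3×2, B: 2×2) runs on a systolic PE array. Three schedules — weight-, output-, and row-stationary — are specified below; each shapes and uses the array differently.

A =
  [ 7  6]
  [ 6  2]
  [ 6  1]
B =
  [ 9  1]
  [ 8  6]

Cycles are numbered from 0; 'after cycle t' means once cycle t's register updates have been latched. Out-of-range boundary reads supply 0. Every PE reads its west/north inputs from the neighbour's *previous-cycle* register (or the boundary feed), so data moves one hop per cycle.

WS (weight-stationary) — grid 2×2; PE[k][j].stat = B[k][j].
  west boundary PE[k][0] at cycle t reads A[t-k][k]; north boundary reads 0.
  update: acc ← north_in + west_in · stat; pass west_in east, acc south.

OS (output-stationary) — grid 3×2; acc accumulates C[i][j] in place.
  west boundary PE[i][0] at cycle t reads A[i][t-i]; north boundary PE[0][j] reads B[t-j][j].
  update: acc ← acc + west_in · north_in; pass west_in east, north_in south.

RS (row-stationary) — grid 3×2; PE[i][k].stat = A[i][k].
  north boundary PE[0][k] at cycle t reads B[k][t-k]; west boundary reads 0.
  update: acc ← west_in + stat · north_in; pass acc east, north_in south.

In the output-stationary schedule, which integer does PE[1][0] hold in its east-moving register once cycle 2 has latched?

register = 2

OS 3×2: PE[1][0] cycle-by-cycle (with neighbour feeds):
  step 0 · PE0,0: acc=63; fwd→7 fwd↓9
  step 0 · PE1,0: acc=0; fwd→0 fwd↓0
  step 1 · PE0,0: acc=111; fwd→6 fwd↓8
  step 1 · PE1,0: acc=54; fwd→6 fwd↓9
  step 2 · PE0,0: acc=111; fwd→0 fwd↓0
  step 2 · PE1,0: acc=70; fwd→2 fwd↓8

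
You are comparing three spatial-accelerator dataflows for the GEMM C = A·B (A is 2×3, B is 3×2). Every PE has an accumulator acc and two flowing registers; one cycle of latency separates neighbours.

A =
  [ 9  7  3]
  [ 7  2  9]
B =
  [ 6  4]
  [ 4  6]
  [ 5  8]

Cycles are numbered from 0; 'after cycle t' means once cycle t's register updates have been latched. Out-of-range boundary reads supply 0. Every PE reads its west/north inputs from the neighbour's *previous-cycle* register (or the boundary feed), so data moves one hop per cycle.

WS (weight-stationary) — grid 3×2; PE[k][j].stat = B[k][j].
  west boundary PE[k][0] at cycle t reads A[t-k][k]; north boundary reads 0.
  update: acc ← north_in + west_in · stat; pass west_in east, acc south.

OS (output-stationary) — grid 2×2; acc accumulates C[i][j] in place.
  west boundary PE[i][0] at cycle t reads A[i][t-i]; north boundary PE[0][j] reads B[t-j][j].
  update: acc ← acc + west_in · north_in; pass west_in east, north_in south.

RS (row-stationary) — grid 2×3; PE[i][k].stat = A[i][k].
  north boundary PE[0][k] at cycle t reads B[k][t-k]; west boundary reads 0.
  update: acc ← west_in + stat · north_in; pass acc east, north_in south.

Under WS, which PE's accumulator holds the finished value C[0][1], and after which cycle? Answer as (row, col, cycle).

(row, col, cycle) = (2, 1, 3)

WS: C[0][1] accumulates in PE[2][1]:
  c0 r2c1: 0 / 0 / 0
  c1 r2c1: 0 / 0 / 0
  c2 r2c1: 0 / 0 / 0
  c3 r2c1: 102 / 3 / 102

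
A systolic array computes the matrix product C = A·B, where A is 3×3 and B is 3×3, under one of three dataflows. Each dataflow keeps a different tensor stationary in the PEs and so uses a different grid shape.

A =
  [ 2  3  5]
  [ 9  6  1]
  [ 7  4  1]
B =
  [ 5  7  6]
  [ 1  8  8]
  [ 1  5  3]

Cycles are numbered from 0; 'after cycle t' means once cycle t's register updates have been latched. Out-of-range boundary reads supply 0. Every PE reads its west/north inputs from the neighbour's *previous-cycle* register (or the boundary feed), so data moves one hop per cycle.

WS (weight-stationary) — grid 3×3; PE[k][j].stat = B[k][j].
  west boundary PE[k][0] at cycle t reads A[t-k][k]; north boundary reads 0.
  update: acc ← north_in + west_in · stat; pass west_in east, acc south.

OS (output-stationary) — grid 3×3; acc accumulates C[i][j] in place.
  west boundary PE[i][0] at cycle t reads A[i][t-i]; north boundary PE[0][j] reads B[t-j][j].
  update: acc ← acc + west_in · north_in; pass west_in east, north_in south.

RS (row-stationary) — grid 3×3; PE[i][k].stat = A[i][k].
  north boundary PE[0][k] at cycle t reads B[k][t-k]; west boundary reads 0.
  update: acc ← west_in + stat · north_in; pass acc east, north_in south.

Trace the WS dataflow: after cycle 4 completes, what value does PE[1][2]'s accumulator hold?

PE[1][2].acc = 102

WS (3×3). Following PE[1][2] plus its west/north inputs:
  after 0 — PE[0][2] acc=0, pass-E 0, pass-S 0
  after 0 — PE[1][1] acc=0, pass-E 0, pass-S 0
  after 0 — PE[1][2] acc=0, pass-E 0, pass-S 0
  after 1 — PE[0][2] acc=0, pass-E 0, pass-S 0
  after 1 — PE[1][1] acc=0, pass-E 0, pass-S 0
  after 1 — PE[1][2] acc=0, pass-E 0, pass-S 0
  after 2 — PE[0][2] acc=12, pass-E 2, pass-S 12
  after 2 — PE[1][1] acc=38, pass-E 3, pass-S 38
  after 2 — PE[1][2] acc=0, pass-E 0, pass-S 0
  after 3 — PE[0][2] acc=54, pass-E 9, pass-S 54
  after 3 — PE[1][1] acc=111, pass-E 6, pass-S 111
  after 3 — PE[1][2] acc=36, pass-E 3, pass-S 36
  after 4 — PE[0][2] acc=42, pass-E 7, pass-S 42
  after 4 — PE[1][1] acc=81, pass-E 4, pass-S 81
  after 4 — PE[1][2] acc=102, pass-E 6, pass-S 102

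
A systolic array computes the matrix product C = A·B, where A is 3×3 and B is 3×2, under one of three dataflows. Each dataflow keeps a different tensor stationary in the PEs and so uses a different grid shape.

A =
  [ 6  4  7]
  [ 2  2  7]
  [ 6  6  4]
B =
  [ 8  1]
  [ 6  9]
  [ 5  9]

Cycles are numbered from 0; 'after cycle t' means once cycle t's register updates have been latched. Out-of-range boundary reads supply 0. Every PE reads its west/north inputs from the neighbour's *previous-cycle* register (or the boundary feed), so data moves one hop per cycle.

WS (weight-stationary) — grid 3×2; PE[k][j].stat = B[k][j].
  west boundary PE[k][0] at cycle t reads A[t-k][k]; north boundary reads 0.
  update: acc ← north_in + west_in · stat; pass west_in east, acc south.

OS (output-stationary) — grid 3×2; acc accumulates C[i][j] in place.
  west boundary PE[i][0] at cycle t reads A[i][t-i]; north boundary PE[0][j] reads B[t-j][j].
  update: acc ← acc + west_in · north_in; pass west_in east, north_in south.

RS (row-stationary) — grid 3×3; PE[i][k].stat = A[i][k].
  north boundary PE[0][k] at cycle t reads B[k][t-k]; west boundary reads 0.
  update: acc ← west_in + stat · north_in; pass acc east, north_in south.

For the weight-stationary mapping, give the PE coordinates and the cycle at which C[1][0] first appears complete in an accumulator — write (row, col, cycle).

Under WS, C[1][0] lands at PE[2][0]:
  @0  [2,0]  acc 0  |  →0  ↓0
  @1  [2,0]  acc 0  |  →0  ↓0
  @2  [2,0]  acc 107  |  →7  ↓107
  @3  [2,0]  acc 63  |  →7  ↓63

(row, col, cycle) = (2, 0, 3)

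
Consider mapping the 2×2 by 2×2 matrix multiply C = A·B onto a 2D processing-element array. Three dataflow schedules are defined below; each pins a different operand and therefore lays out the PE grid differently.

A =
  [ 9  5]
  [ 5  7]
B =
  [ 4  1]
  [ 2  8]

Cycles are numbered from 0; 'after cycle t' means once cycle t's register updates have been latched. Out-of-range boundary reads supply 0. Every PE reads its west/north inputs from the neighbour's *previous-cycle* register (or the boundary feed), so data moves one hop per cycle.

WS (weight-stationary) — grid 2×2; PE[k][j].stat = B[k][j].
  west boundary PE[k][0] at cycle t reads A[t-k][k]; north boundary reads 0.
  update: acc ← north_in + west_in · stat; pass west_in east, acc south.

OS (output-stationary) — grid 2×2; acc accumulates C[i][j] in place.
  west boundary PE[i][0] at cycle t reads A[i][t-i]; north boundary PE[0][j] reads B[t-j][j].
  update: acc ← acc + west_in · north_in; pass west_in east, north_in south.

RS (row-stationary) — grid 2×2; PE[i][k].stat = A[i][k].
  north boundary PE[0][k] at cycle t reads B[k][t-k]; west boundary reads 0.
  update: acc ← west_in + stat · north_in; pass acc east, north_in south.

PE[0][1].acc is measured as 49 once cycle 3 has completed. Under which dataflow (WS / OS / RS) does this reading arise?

dataflow = OS

Under WS (2×2), PE[0][1]:
  t=0 PE[0][1]: acc=0 h=0 v=0
  t=1 PE[0][1]: acc=9 h=9 v=9
  t=2 PE[0][1]: acc=5 h=5 v=5
  t=3 PE[0][1]: acc=0 h=0 v=0
Under OS (2×2), PE[0][1]:
  t=0 PE[0][1]: acc=0 h=0 v=0
  t=1 PE[0][1]: acc=9 h=9 v=1
  t=2 PE[0][1]: acc=49 h=5 v=8
  t=3 PE[0][1]: acc=49 h=0 v=0
Under RS (2×2), PE[0][1]:
  t=0 PE[0][1]: acc=0 h=0 v=0
  t=1 PE[0][1]: acc=46 h=46 v=2
  t=2 PE[0][1]: acc=49 h=49 v=8
  t=3 PE[0][1]: acc=0 h=0 v=0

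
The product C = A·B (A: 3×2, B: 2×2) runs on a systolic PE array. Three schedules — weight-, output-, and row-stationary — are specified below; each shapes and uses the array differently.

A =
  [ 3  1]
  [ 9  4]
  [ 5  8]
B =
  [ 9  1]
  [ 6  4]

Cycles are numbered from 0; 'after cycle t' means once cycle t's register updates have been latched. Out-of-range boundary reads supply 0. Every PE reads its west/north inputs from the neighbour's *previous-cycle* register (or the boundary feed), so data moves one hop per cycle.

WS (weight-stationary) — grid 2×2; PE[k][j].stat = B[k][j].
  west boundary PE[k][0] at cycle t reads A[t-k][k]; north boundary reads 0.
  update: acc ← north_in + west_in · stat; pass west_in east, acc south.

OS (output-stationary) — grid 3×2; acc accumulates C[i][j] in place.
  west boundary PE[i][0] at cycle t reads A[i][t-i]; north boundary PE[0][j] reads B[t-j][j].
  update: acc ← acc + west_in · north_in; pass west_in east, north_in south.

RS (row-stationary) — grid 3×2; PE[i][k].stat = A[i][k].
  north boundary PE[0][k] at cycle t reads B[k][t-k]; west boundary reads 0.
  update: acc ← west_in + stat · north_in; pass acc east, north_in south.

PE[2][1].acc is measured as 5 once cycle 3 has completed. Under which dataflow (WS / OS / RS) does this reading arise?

dataflow = OS

— WS: 2×2 array has no PE[2][1].
Under OS (3×2), PE[2][1]:
  @0  [2,1]  acc 0  |  →0  ↓0
  @1  [2,1]  acc 0  |  →0  ↓0
  @2  [2,1]  acc 0  |  →0  ↓0
  @3  [2,1]  acc 5  |  →5  ↓1
Under RS (3×2), PE[2][1]:
  @0  [2,1]  acc 0  |  →0  ↓0
  @1  [2,1]  acc 0  |  →0  ↓0
  @2  [2,1]  acc 0  |  →0  ↓0
  @3  [2,1]  acc 93  |  →93  ↓6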